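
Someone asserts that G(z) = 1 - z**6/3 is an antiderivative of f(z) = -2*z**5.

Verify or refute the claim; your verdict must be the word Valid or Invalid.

Valid - the claim checks out under differentiation.

d/dz[G] = -2*z**5
This equals f(z) exactly, so the claim holds.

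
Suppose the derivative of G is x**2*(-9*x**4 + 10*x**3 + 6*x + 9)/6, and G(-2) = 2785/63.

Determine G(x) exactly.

Whatever form G(x) takes, its d/dx must return the stated G'(x).
A general antiderivative is -3*x**7/14 + 5*x**6/18 + x**4/4 + x**3/2 + C.
The condition gives C = 2785/63 - (2848/63) = -1.
So G(x) = -(54*x**7 - 70*x**6 - 63*x**4 - 126*x**3 + 252)/252.
Check: d/dx[-(54*x**7 - 70*x**6 - 63*x**4 - 126*x**3 + 252)/252] = -3*x**6/2 + 5*x**5/3 + x**3 + 3*x**2/2, which equals G'(x).

G(x) = -(54*x**7 - 70*x**6 - 63*x**4 - 126*x**3 + 252)/252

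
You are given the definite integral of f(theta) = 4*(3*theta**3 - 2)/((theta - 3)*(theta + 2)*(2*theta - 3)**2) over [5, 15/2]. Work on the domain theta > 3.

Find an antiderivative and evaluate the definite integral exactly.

The denominator factors as (theta - 3)*(theta + 2)*(2*theta - 3)**2; partial fractions split f into directly integrable pieces: -3922/(441*(2*theta - 3)) - 130/(21*(2*theta - 3)**2) + 104/(245*(theta + 2)) + 316/(45*(theta - 3)).
F(theta) = 316*log(theta - 3)/45 - 1961*log(theta - 3/2)/441 + 104*log(theta + 2)/245 + 65/(42*theta - 63) is an antiderivative of f.
Check: d/dtheta[316*log(theta - 3)/45 - 1961*log(theta - 3/2)/441 + 104*log(theta + 2)/245 + 65/(42*theta - 63)] = (12*theta**3 - 8)/(4*theta**4 - 16*theta**3 - 3*theta**2 + 63*theta - 54), which equals f(theta).
F(15/2) = -1961*log(6)/441 + 65/252 + 104*log(19/2)/245 + 316*log(9/2)/45; F(5) = -1961*log(7/2)/441 + 65/147 + 104*log(7)/245 + 316*log(2)/45.
Integral = F(15/2) - F(5) = -1961*log(6)/441 - 316*log(2)/45 - 104*log(7)/245 - 325/1764 + 104*log(19/2)/245 + 1961*log(7/2)/441 + 316*log(9/2)/45.

Antiderivative: F(theta) = 316*log(theta - 3)/45 - 1961*log(theta - 3/2)/441 + 104*log(theta + 2)/245 + 65/(42*theta - 63); value = -1961*log(6)/441 - 316*log(2)/45 - 104*log(7)/245 - 325/1764 + 104*log(19/2)/245 + 1961*log(7/2)/441 + 316*log(9/2)/45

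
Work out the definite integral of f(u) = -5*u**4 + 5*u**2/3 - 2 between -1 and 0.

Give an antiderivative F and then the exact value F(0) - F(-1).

Integrate term by term and add the pieces.
F(u) = -u*(9*u**4 - 5*u**2 + 18)/9 is an antiderivative of f.
Check: d/du[-u*(9*u**4 - 5*u**2 + 18)/9] = -5*u**4 + 5*u**2/3 - 2 = f(u).
F(0) = 0; F(-1) = 22/9.
Integral = F(0) - F(-1) = -22/9.

Antiderivative: F(u) = -u*(9*u**4 - 5*u**2 + 18)/9; value = -22/9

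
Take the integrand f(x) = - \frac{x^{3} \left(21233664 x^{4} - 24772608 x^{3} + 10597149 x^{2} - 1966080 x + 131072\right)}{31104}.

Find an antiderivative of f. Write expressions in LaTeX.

Since d/dx undoes antidifferentiation here, F'(x) = f(x) is required of F(x).
Check: d/dx[- \frac{256 x^{8}}{3} + \frac{1024 x^{7}}{9} - \frac{130829 x^{6}}{2304} + \frac{1024 x^{5}}{81} - \frac{256 x^{4}}{243}] = - \frac{2048 x^{7}}{3} + \frac{7168 x^{6}}{9} - \frac{130829 x^{5}}{384} + \frac{5120 x^{4}}{81} - \frac{1024 x^{3}}{243}, which equals f(x).

An antiderivative is F(x) = - \frac{256 x^{8}}{3} + \frac{1024 x^{7}}{9} - \frac{130829 x^{6}}{2304} + \frac{1024 x^{5}}{81} - \frac{256 x^{4}}{243}.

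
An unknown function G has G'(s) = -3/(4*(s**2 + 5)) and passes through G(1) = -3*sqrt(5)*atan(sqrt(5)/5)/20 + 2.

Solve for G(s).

G(s) = -3*sqrt(5)*atan(sqrt(5)*s/5)/20 + 2

For G(s) to be correct, d/ds[G] must agree with the stated G'(s) identically.
A general antiderivative is -3*sqrt(5)*atan(sqrt(5)*s/5)/20 + C.
The condition gives C = -3*sqrt(5)*atan(sqrt(5)/5)/20 + 2 - (-3*sqrt(5)*atan(sqrt(5)/5)/20) = 2.
So G(s) = -3*sqrt(5)*atan(sqrt(5)*s/5)/20 + 2.
Check: d/ds[-3*sqrt(5)*atan(sqrt(5)*s/5)/20 + 2] = -3/(4*s**2 + 20), which equals G'(s).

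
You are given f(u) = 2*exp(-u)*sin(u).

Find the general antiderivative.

F(u) = (-sin(u) - cos(u))*exp(-u) + C

Whatever form F(u) takes, F'(u) = f(u) is non-negotiable.
Check: d/du[(-sin(u) - cos(u))*exp(-u)] = 2*exp(-u)*sin(u) = f(u).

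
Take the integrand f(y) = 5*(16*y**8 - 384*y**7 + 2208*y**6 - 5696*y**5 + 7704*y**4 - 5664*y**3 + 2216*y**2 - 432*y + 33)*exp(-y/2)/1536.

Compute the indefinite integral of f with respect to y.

F(y) = -5*(2*y**2 - 4*y + 1)**4*exp(-y/2)/768 + C

Recognize the product-rule pattern: f = u'v + uv' with u = -5*(-y**2/2 + y - 1/4)**4/3, v = exp(-y/2), so integration by parts undoes it.
Check: d/dy[-5*(2*y**2 - 4*y + 1)**4*exp(-y/2)/768] = (80*y**8 - 1920*y**7 + 11040*y**6 - 28480*y**5 + 38520*y**4 - 28320*y**3 + 11080*y**2 - 2160*y + 165)*exp(-y/2)/1536, which equals f(y).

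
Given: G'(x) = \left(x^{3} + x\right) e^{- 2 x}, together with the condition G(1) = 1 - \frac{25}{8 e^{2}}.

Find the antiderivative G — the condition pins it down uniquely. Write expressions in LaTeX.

G(x) = \frac{\left(- 4 x^{3} - 6 x^{2} - 10 x + 8 e^{2 x} - 5\right) e^{- 2 x}}{8}

Recognize the product-rule pattern: G'(x) = u'v + uv' with u = - \frac{x^{3}}{2} - \frac{3 x^{2}}{4} - \frac{5 x}{4} - \frac{5}{8}, v = e^{- 2 x}, so integration by parts undoes it.
A general antiderivative is \frac{\left(- 4 x^{3} - 6 x^{2} - 10 x - 5\right) e^{- 2 x}}{8} + C.
The condition gives C = 1 - \frac{25}{8 e^{2}} - (- \frac{25}{8 e^{2}}) = 1.
So G(x) = \frac{\left(- 4 x^{3} - 6 x^{2} - 10 x + 8 e^{2 x} - 5\right) e^{- 2 x}}{8}.
Check: d/dx[\frac{\left(- 4 x^{3} - 6 x^{2} - 10 x + 8 e^{2 x} - 5\right) e^{- 2 x}}{8}] = \left(x^{3} + x\right) e^{- 2 x} = G'(x).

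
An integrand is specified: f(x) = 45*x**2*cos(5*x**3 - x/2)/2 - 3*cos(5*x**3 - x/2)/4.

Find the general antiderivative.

F(x) = 3*sin(5*x**3 - x/2)/2 + C

The substitution u = 5*x**3 - x/2 works: f is exactly (dF/du)*(du/dx) for that inner function.
Check: d/dx[3*sin(5*x**3 - x/2)/2] = 45*x**2*cos(5*x**3 - x/2)/2 - 3*cos(5*x**3 - x/2)/4 = f(x).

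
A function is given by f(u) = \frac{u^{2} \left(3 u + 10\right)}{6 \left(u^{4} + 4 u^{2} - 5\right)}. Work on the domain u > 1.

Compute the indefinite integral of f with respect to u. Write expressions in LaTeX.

The denominator factors as 6 \left(u - 1\right) \left(u + 1\right) \left(u^{2} + 5\right); partial fractions split f into directly integrable pieces: \frac{5 \left(3 u + 10\right)}{36 \left(u^{2} + 5\right)} - \frac{7}{72 \left(u + 1\right)} + \frac{13}{72 \left(u - 1\right)}.
Check: d/du[\frac{13 \log{\left(u - 1 \right)}}{72} - \frac{7 \log{\left(u + 1 \right)}}{72} + \frac{5 \log{\left(u^{2} + 5 \right)}}{24} + \frac{5 \sqrt{5} \operatorname{atan}{\left(\frac{\sqrt{5} u}{5} \right)}}{18}] = \frac{3 u^{3} + 10 u^{2}}{6 u^{4} + 24 u^{2} - 30}, which equals f(u).

F(u) = \frac{13 \log{\left(u - 1 \right)}}{72} - \frac{7 \log{\left(u + 1 \right)}}{72} + \frac{5 \log{\left(u^{2} + 5 \right)}}{24} + \frac{5 \sqrt{5} \operatorname{atan}{\left(\frac{\sqrt{5} u}{5} \right)}}{18} + C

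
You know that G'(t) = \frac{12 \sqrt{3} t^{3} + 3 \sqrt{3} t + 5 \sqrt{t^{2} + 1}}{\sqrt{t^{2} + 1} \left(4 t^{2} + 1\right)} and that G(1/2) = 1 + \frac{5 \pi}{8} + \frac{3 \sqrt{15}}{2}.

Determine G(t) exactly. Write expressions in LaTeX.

G(t) = 3 \sqrt{3 t^{2} + 3} + \frac{5 \operatorname{atan}{\left(2 t \right)}}{2} + 1

A candidate passes only if d/dt[G] lands on the given G'(t) exactly.
A general antiderivative is 3 \sqrt{3 t^{2} + 3} + \frac{5 \operatorname{atan}{\left(2 t \right)}}{2} + C.
The condition gives C = 1 + \frac{5 \pi}{8} + \frac{3 \sqrt{15}}{2} - (\frac{5 \pi}{8} + \frac{3 \sqrt{15}}{2}) = 1.
So G(t) = 3 \sqrt{3 t^{2} + 3} + \frac{5 \operatorname{atan}{\left(2 t \right)}}{2} + 1.
Check: d/dt[3 \sqrt{3 t^{2} + 3} + \frac{5 \operatorname{atan}{\left(2 t \right)}}{2} + 1] = \frac{12 \sqrt{3} t^{3} + 3 \sqrt{3} t + 5 \sqrt{t^{2} + 1}}{4 t^{2} \sqrt{t^{2} + 1} + \sqrt{t^{2} + 1}}, which equals G'(t).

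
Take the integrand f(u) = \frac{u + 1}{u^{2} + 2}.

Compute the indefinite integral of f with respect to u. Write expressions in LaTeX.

F(u) = \frac{\log{\left(u^{2} + 2 \right)} + \sqrt{2} \operatorname{atan}{\left(\frac{\sqrt{2} u}{2} \right)}}{2} + C

Check any antiderivative F(u) by computing F'(u) and comparing it with f(u).
Check: d/du[\frac{\log{\left(u^{2} + 2 \right)} + \sqrt{2} \operatorname{atan}{\left(\frac{\sqrt{2} u}{2} \right)}}{2}] = \frac{u + 1}{u^{2} + 2} = f(u).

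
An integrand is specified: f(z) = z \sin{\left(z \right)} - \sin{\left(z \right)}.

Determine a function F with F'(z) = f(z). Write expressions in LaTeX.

Integrate term by term and add the pieces.
Check: d/dz[- z \cos{\left(z \right)} + \sin{\left(z \right)} + \cos{\left(z \right)}] = z \sin{\left(z \right)} - \sin{\left(z \right)} = f(z).

An antiderivative is F(z) = - z \cos{\left(z \right)} + \sin{\left(z \right)} + \cos{\left(z \right)}.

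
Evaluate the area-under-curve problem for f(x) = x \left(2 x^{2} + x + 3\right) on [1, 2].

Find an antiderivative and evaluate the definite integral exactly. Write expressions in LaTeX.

Antiderivative: F(x) = \frac{x^{4}}{2} + \frac{x^{3}}{3} + \frac{3 x^{2}}{2}; value = \frac{43}{3}

Recover f(x) by differentiating a candidate F(x); any mismatch rules it out.
F(x) = \frac{x^{4}}{2} + \frac{x^{3}}{3} + \frac{3 x^{2}}{2} is an antiderivative of f.
Check: d/dx[\frac{x^{4}}{2} + \frac{x^{3}}{3} + \frac{3 x^{2}}{2}] = 2 x^{3} + x^{2} + 3 x, which equals f(x).
F(2) = \frac{50}{3}; F(1) = \frac{7}{3}.
Integral = F(2) - F(1) = \frac{43}{3}.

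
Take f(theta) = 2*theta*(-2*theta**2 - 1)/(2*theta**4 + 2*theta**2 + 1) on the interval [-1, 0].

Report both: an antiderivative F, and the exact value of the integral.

The substitution u = 2*theta**4 + 2*theta**2 + 1 works: f is exactly (dF/du)*(du/dtheta) for that inner function.
F(theta) = -log(2*theta**4 + 2*theta**2 + 1)/2 is an antiderivative of f.
Check: d/dtheta[-log(2*theta**4 + 2*theta**2 + 1)/2] = (-4*theta**3 - 2*theta)/(2*theta**4 + 2*theta**2 + 1), which equals f(theta).
F(0) = 0; F(-1) = -log(5)/2.
Integral = F(0) - F(-1) = log(5)/2.

Antiderivative: F(theta) = -log(2*theta**4 + 2*theta**2 + 1)/2; value = log(5)/2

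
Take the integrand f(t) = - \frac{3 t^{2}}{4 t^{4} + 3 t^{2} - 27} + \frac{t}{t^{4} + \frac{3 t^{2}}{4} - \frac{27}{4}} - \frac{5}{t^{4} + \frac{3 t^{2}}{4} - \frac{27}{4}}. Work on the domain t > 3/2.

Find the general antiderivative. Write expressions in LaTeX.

F(t) = - \frac{83 \log{\left(t - \frac{3}{2} \right)}}{252} + \frac{131 \log{\left(t + \frac{3}{2} \right)}}{252} - \frac{2 \log{\left(t^{2} + 3 \right)}}{21} + \frac{11 \sqrt{3} \operatorname{atan}{\left(\frac{\sqrt{3} t}{3} \right)}}{63} + C

Factor the denominator (\left(2 t - 3\right) \left(2 t + 3\right) \left(t^{2} + 3\right)) and decompose: f = - \frac{4 t - 11}{21 \left(t^{2} + 3\right)} + \frac{131}{126 \left(2 t + 3\right)} - \frac{83}{126 \left(2 t - 3\right)}; each piece integrates to a log, atan, or power term.
Check: d/dt[- \frac{83 \log{\left(t - \frac{3}{2} \right)}}{252} + \frac{131 \log{\left(t + \frac{3}{2} \right)}}{252} - \frac{2 \log{\left(t^{2} + 3 \right)}}{21} + \frac{11 \sqrt{3} \operatorname{atan}{\left(\frac{\sqrt{3} t}{3} \right)}}{63}] = \frac{- 3 t^{2} + 4 t - 20}{4 t^{4} + 3 t^{2} - 27}, which equals f(t).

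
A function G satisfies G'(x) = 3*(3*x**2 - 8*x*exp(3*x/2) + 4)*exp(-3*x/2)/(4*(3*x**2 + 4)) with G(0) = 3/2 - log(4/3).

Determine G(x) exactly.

Recover the given G'(x) by differentiating a candidate G(x); any mismatch rules it out.
A general antiderivative is -log(x**2 + 4/3) - exp(-3*x/2)/2 + C.
The condition gives C = 3/2 - log(4/3) - (-1/2 - log(4/3)) = 2.
So G(x) = -log(x**2 + 4/3) + 2 - exp(-3*x/2)/2.
Check: d/dx[-log(x**2 + 4/3) + 2 - exp(-3*x/2)/2] = (9*x**2 - 24*x*exp(3*x/2) + 12)/(12*x**2*exp(3*x/2) + 16*exp(3*x/2)), which equals G'(x).

G(x) = -log(x**2 + 4/3) + 2 - exp(-3*x/2)/2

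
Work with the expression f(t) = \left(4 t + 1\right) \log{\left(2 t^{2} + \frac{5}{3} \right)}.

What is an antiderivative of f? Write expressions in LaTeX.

An antiderivative is F(t) = 2 t^{2} \log{\left(2 t^{2} + \frac{5}{3} \right)} - 2 t^{2} + t \log{\left(2 t^{2} + \frac{5}{3} \right)} - 2 t + \frac{5 \log{\left(t^{2} + \frac{5}{6} \right)}}{3} + \frac{\sqrt{30} \operatorname{atan}{\left(\frac{\sqrt{30} t}{5} \right)}}{3}.

Any candidate F(t) must reproduce f(t) exactly when differentiated.
Check: d/dt[2 t^{2} \log{\left(2 t^{2} + \frac{5}{3} \right)} - 2 t^{2} + t \log{\left(2 t^{2} + \frac{5}{3} \right)} - 2 t + \frac{5 \log{\left(t^{2} + \frac{5}{6} \right)}}{3} + \frac{\sqrt{30} \operatorname{atan}{\left(\frac{\sqrt{30} t}{5} \right)}}{3}] = 4 t \log{\left(2 t^{2} + \frac{5}{3} \right)} + \log{\left(2 t^{2} + \frac{5}{3} \right)}, which equals f(t).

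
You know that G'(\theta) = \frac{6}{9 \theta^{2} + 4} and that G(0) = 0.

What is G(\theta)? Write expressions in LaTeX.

Check a candidate G(\theta) by differentiating: d/d\theta[G] must match the given G'(\theta).
A general antiderivative is \operatorname{atan}{\left(\frac{3 \theta}{2} \right)} + C.
The condition gives C = 0 - (0) = 0.
So G(\theta) = \operatorname{atan}{\left(\frac{3 \theta}{2} \right)}.
Check: d/d\theta[\operatorname{atan}{\left(\frac{3 \theta}{2} \right)}] = \frac{6}{9 \theta^{2} + 4} = G'(\theta).

G(\theta) = \operatorname{atan}{\left(\frac{3 \theta}{2} \right)}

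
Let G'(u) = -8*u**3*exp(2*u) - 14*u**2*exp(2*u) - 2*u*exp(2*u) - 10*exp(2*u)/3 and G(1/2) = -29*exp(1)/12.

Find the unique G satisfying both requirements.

G(u) = (-4*u**3 - u**2 - 5/3)*exp(2*u)

Recognize the product-rule pattern: G'(u) = v'r + vr' with v = -4*u**3 - u**2 - 5/3, r = exp(2*u), so integration by parts undoes it.
A general antiderivative is (-4*u**3 - u**2 - 5/3)*exp(2*u) + C.
The condition gives C = -29*exp(1)/12 - (-29*exp(1)/12) = 0.
So G(u) = (-4*u**3 - u**2 - 5/3)*exp(2*u).
Check: d/du[(-4*u**3 - u**2 - 5/3)*exp(2*u)] = -8*u**3*exp(2*u) - 14*u**2*exp(2*u) - 2*u*exp(2*u) - 10*exp(2*u)/3 = G'(u).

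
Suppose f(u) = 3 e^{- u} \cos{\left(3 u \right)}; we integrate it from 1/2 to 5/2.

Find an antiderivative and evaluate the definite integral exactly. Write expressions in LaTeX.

Recover f(u) by differentiating a candidate F(u); any mismatch rules it out.
F(u) = \frac{\left(9 \sin{\left(3 u \right)} - 3 \cos{\left(3 u \right)}\right) e^{- u}}{10} is an antiderivative of f.
Check: d/du[\frac{\left(9 \sin{\left(3 u \right)} - 3 \cos{\left(3 u \right)}\right) e^{- u}}{10}] = 3 e^{- u} \cos{\left(3 u \right)} = f(u).
F(5/2) = - \frac{3 \cos{\left(\frac{15}{2} \right)}}{10 e^{\frac{5}{2}}} + \frac{9 \sin{\left(\frac{15}{2} \right)}}{10 e^{\frac{5}{2}}}; F(1/2) = - \frac{3 \cos{\left(\frac{3}{2} \right)}}{10 e^{\frac{1}{2}}} + \frac{9 \sin{\left(\frac{3}{2} \right)}}{10 e^{\frac{1}{2}}}.
Integral = F(5/2) - F(1/2) = - \frac{9 \sin{\left(\frac{3}{2} \right)}}{10 e^{\frac{1}{2}}} - \frac{3 \cos{\left(\frac{15}{2} \right)}}{10 e^{\frac{5}{2}}} + \frac{3 \cos{\left(\frac{3}{2} \right)}}{10 e^{\frac{1}{2}}} + \frac{9 \sin{\left(\frac{15}{2} \right)}}{10 e^{\frac{5}{2}}}.

Antiderivative: F(u) = \frac{\left(9 \sin{\left(3 u \right)} - 3 \cos{\left(3 u \right)}\right) e^{- u}}{10}; value = - \frac{9 \sin{\left(\frac{3}{2} \right)}}{10 e^{\frac{1}{2}}} - \frac{3 \cos{\left(\frac{15}{2} \right)}}{10 e^{\frac{5}{2}}} + \frac{3 \cos{\left(\frac{3}{2} \right)}}{10 e^{\frac{1}{2}}} + \frac{9 \sin{\left(\frac{15}{2} \right)}}{10 e^{\frac{5}{2}}}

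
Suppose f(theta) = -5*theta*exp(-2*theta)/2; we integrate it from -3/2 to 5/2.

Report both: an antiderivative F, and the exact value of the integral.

f has the shape u'v + uv' for u = 5*theta/4 + 5/8 and v = exp(-2*theta) — it is the derivative of the product u*v.
F(theta) = 5*(2*theta + 1)*exp(-2*theta)/8 is an antiderivative of f.
Check: d/dtheta[5*(2*theta + 1)*exp(-2*theta)/8] = -5*theta*exp(-2*theta)/2 = f(theta).
F(5/2) = 15*exp(-5)/4; F(-3/2) = -5*exp(3)/4.
Integral = F(5/2) - F(-3/2) = 15*exp(-5)/4 + 5*exp(3)/4.

Antiderivative: F(theta) = 5*(2*theta + 1)*exp(-2*theta)/8; value = 15*exp(-5)/4 + 5*exp(3)/4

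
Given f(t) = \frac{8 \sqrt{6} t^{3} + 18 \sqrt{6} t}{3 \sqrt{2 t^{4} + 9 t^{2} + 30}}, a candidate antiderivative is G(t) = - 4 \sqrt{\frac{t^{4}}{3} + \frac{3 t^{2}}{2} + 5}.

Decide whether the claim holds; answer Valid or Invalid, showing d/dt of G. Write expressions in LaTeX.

d/dt[G] = \frac{- 8 \sqrt{6} t^{3} - 18 \sqrt{6} t}{3 \sqrt{2 t^{4} + 9 t^{2} + 30}}
d/dt[G] - f(t) = \frac{- 16 \sqrt{6} t^{3} - 36 \sqrt{6} t}{3 \sqrt{2 t^{4} + 9 t^{2} + 30}} != 0.

Invalid: d/dt[G] - f = \frac{- 16 \sqrt{6} t^{3} - 36 \sqrt{6} t}{3 \sqrt{2 t^{4} + 9 t^{2} + 30}}, which is not 0.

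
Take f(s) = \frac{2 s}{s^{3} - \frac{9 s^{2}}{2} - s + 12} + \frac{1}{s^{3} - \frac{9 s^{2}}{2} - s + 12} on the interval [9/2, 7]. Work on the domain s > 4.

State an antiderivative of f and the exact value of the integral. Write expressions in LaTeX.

Antiderivative: F(s) = \frac{9 \log{\left(s - 4 \right)}}{11} - \frac{5 \log{\left(s - 2 \right)}}{7} - \frac{8 \log{\left(s + \frac{3}{2} \right)}}{77}; value = - \frac{5 \log{\left(5 \right)}}{7} - \frac{8 \log{\left(\frac{17}{2} \right)}}{77} + \frac{8 \log{\left(6 \right)}}{77} + \frac{9 \log{\left(2 \right)}}{11} + \frac{5 \log{\left(\frac{5}{2} \right)}}{7} + \frac{9 \log{\left(3 \right)}}{11}

Factor the denominator (\left(s - 4\right) \left(s - 2\right) \left(2 s + 3\right)) and decompose: f = - \frac{16}{77 \left(2 s + 3\right)} - \frac{5}{7 \left(s - 2\right)} + \frac{9}{11 \left(s - 4\right)}; each piece integrates to a log, atan, or power term.
F(s) = \frac{9 \log{\left(s - 4 \right)}}{11} - \frac{5 \log{\left(s - 2 \right)}}{7} - \frac{8 \log{\left(s + \frac{3}{2} \right)}}{77} is an antiderivative of f.
Check: d/ds[\frac{9 \log{\left(s - 4 \right)}}{11} - \frac{5 \log{\left(s - 2 \right)}}{7} - \frac{8 \log{\left(s + \frac{3}{2} \right)}}{77}] = \frac{4 s + 2}{2 s^{3} - 9 s^{2} - 2 s + 24}, which equals f(s).
F(7) = - \frac{5 \log{\left(5 \right)}}{7} - \frac{8 \log{\left(\frac{17}{2} \right)}}{77} + \frac{9 \log{\left(3 \right)}}{11}; F(9/2) = - \frac{5 \log{\left(\frac{5}{2} \right)}}{7} - \frac{9 \log{\left(2 \right)}}{11} - \frac{8 \log{\left(6 \right)}}{77}.
Integral = F(7) - F(9/2) = - \frac{5 \log{\left(5 \right)}}{7} - \frac{8 \log{\left(\frac{17}{2} \right)}}{77} + \frac{8 \log{\left(6 \right)}}{77} + \frac{9 \log{\left(2 \right)}}{11} + \frac{5 \log{\left(\frac{5}{2} \right)}}{7} + \frac{9 \log{\left(3 \right)}}{11}.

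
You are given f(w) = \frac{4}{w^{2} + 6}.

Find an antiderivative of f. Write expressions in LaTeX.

An antiderivative is F(w) = \frac{2 \sqrt{6} \operatorname{atan}{\left(\frac{\sqrt{6} w}{6} \right)}}{3}.

Check any antiderivative F(w) by computing F'(w) and comparing it with f(w).
Check: d/dw[\frac{2 \sqrt{6} \operatorname{atan}{\left(\frac{\sqrt{6} w}{6} \right)}}{3}] = \frac{4}{w^{2} + 6} = f(w).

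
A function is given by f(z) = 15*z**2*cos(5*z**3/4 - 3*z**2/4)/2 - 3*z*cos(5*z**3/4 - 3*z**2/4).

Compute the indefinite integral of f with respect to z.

The substitution u = 5*z**3/4 - 3*z**2/4 works: f is exactly (dF/du)*(du/dz) for that inner function.
Check: d/dz[2*sin(5*z**3/4 - 3*z**2/4)] = 15*z**2*cos(5*z**3/4 - 3*z**2/4)/2 - 3*z*cos(5*z**3/4 - 3*z**2/4) = f(z).

F(z) = 2*sin(5*z**3/4 - 3*z**2/4) + C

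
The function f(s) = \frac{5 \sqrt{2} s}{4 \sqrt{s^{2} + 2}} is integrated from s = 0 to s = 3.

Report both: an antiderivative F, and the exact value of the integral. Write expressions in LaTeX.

Antiderivative: F(s) = \frac{5 \sqrt{\frac{s^{2}}{2} + 1}}{2}; value = - \frac{5}{2} + \frac{5 \sqrt{22}}{4}

The substitution u = \frac{s^{2}}{2} + 1 works: f is exactly (dF/du)*(du/ds) for that inner function.
F(s) = \frac{5 \sqrt{\frac{s^{2}}{2} + 1}}{2} is an antiderivative of f.
Check: d/ds[\frac{5 \sqrt{\frac{s^{2}}{2} + 1}}{2}] = \frac{5 \sqrt{2} s}{4 \sqrt{s^{2} + 2}} = f(s).
F(3) = \frac{5 \sqrt{22}}{4}; F(0) = \frac{5}{2}.
Integral = F(3) - F(0) = - \frac{5}{2} + \frac{5 \sqrt{22}}{4}.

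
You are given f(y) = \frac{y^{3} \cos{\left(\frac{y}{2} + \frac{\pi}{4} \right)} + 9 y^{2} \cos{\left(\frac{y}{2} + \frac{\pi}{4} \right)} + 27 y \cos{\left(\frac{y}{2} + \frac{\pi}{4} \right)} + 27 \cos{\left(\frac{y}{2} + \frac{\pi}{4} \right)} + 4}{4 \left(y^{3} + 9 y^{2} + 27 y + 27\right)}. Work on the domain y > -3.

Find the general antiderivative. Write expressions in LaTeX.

F(y) = \frac{y^{2} \sin{\left(\frac{y}{2} + \frac{\pi}{4} \right)} + 6 y \sin{\left(\frac{y}{2} + \frac{\pi}{4} \right)} + 9 \sin{\left(\frac{y}{2} + \frac{\pi}{4} \right)} - 1}{2 y^{2} + 12 y + 18} + C

Check any antiderivative F(y) by computing F'(y) and comparing it with f(y).
Check: d/dy[\frac{y^{2} \sin{\left(\frac{y}{2} + \frac{\pi}{4} \right)} + 6 y \sin{\left(\frac{y}{2} + \frac{\pi}{4} \right)} + 9 \sin{\left(\frac{y}{2} + \frac{\pi}{4} \right)} - 1}{2 y^{2} + 12 y + 18}] = \frac{y^{3} \cos{\left(\frac{y}{2} + \frac{\pi}{4} \right)} + 9 y^{2} \cos{\left(\frac{y}{2} + \frac{\pi}{4} \right)} + 27 y \cos{\left(\frac{y}{2} + \frac{\pi}{4} \right)} + 27 \cos{\left(\frac{y}{2} + \frac{\pi}{4} \right)} + 4}{4 y^{3} + 36 y^{2} + 108 y + 108}, which equals f(y).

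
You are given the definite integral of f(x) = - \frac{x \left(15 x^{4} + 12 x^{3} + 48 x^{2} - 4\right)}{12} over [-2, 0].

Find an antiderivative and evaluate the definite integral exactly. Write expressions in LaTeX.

Antiderivative: F(x) = - \frac{5 x^{6}}{24} - \frac{x^{5}}{5} - x^{4} + \frac{x^{2}}{6}; value = \frac{334}{15}

An antiderivative F(x) passes only if d/dx[F] lands on f(x) exactly.
F(x) = - \frac{5 x^{6}}{24} - \frac{x^{5}}{5} - x^{4} + \frac{x^{2}}{6} is an antiderivative of f.
Check: d/dx[- \frac{5 x^{6}}{24} - \frac{x^{5}}{5} - x^{4} + \frac{x^{2}}{6}] = - \frac{5 x^{5}}{4} - x^{4} - 4 x^{3} + \frac{x}{3}, which equals f(x).
F(0) = 0; F(-2) = - \frac{334}{15}.
Integral = F(0) - F(-2) = \frac{334}{15}.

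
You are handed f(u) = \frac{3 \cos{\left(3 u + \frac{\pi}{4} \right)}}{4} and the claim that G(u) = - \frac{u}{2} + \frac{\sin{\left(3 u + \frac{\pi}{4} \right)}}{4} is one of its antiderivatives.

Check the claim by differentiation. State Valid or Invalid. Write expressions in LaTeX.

d/du[G] = \frac{3 \cos{\left(3 u + \frac{\pi}{4} \right)}}{4} - \frac{1}{2}
d/du[G] - f(u) = - \frac{1}{2} != 0.

Invalid: d/du[G] - f = - \frac{1}{2}, which is not 0.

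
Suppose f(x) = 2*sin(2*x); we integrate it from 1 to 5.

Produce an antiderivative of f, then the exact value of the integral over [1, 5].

Antiderivative: F(x) = -cos(2*x); value = cos(2) - cos(10)

Recover f(x) by differentiating a candidate F(x); any mismatch rules it out.
F(x) = -cos(2*x) is an antiderivative of f.
Check: d/dx[-cos(2*x)] = 2*sin(2*x) = f(x).
F(5) = -cos(10); F(1) = -cos(2).
Integral = F(5) - F(1) = cos(2) - cos(10).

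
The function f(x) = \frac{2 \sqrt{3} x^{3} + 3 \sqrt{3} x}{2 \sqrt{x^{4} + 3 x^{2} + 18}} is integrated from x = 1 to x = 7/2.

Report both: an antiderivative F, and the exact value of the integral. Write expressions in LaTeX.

Antiderivative: F(x) = \frac{\sqrt{3} \sqrt{x^{4} + 3 x^{2} + 18}}{2}; value = - \frac{\sqrt{66}}{2} + \frac{\sqrt{9831}}{8}

The substitution u = \frac{x^{4}}{3} + x^{2} + 6 works: f is exactly (dF/du)*(du/dx) for that inner function.
F(x) = \frac{\sqrt{3} \sqrt{x^{4} + 3 x^{2} + 18}}{2} is an antiderivative of f.
Check: d/dx[\frac{\sqrt{3} \sqrt{x^{4} + 3 x^{2} + 18}}{2}] = \frac{2 \sqrt{3} x^{3} + 3 \sqrt{3} x}{2 \sqrt{x^{4} + 3 x^{2} + 18}} = f(x).
F(7/2) = \frac{\sqrt{9831}}{8}; F(1) = \frac{\sqrt{66}}{2}.
Integral = F(7/2) - F(1) = - \frac{\sqrt{66}}{2} + \frac{\sqrt{9831}}{8}.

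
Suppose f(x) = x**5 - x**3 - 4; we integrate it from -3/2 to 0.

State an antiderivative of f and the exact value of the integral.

Integrate term by term and add the pieces.
F(x) = x**6/6 - x**4/4 - 4*x is an antiderivative of f.
Check: d/dx[x**6/6 - x**4/4 - 4*x] = x**5 - x**3 - 4 = f(x).
F(0) = 0; F(-3/2) = 849/128.
Integral = F(0) - F(-3/2) = -849/128.

Antiderivative: F(x) = x**6/6 - x**4/4 - 4*x; value = -849/128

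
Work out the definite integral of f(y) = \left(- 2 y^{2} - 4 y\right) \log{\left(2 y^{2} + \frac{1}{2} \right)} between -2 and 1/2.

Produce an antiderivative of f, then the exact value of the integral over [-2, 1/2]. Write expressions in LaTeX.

Antiderivative: F(y) = \frac{4 y^{3}}{9} + 2 y^{2} - \frac{y}{3} + \left(- \frac{2 y^{3}}{3} - 2 y^{2}\right) \log{\left(2 y^{2} + \frac{1}{2} \right)} - \frac{\log{\left(y^{2} + \frac{1}{4} \right)}}{2} + \frac{\operatorname{atan}{\left(2 y \right)}}{6}; value = - \frac{85}{18} + \frac{\pi}{24} + \frac{\operatorname{atan}{\left(4 \right)}}{6} + \frac{\log{\left(2 \right)}}{2} + \frac{\log{\left(\frac{17}{4} \right)}}{2} + \frac{8 \log{\left(\frac{17}{2} \right)}}{3}

Since d/dy undoes antidifferentiation here, F'(y) = f(y) is required of F(y).
F(y) = \frac{4 y^{3}}{9} + 2 y^{2} - \frac{y}{3} + \left(- \frac{2 y^{3}}{3} - 2 y^{2}\right) \log{\left(2 y^{2} + \frac{1}{2} \right)} - \frac{\log{\left(y^{2} + \frac{1}{4} \right)}}{2} + \frac{\operatorname{atan}{\left(2 y \right)}}{6} is an antiderivative of f.
Check: d/dy[\frac{4 y^{3}}{9} + 2 y^{2} - \frac{y}{3} + \left(- \frac{2 y^{3}}{3} - 2 y^{2}\right) \log{\left(2 y^{2} + \frac{1}{2} \right)} - \frac{\log{\left(y^{2} + \frac{1}{4} \right)}}{2} + \frac{\operatorname{atan}{\left(2 y \right)}}{6}] = - 2 y^{2} \log{\left(2 y^{2} + \frac{1}{2} \right)} - 4 y \log{\left(2 y^{2} + \frac{1}{2} \right)}, which equals f(y).
F(1/2) = \frac{\pi}{24} + \frac{\log{\left(2 \right)}}{2} + \frac{7}{18}; F(-2) = - \frac{8 \log{\left(\frac{17}{2} \right)}}{3} - \frac{\log{\left(\frac{17}{4} \right)}}{2} - \frac{\operatorname{atan}{\left(4 \right)}}{6} + \frac{46}{9}.
Integral = F(1/2) - F(-2) = - \frac{85}{18} + \frac{\pi}{24} + \frac{\operatorname{atan}{\left(4 \right)}}{6} + \frac{\log{\left(2 \right)}}{2} + \frac{\log{\left(\frac{17}{4} \right)}}{2} + \frac{8 \log{\left(\frac{17}{2} \right)}}{3}.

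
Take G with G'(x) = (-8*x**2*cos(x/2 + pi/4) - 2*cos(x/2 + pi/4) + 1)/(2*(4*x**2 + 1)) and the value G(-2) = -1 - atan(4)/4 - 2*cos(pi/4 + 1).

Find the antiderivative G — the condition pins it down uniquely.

G(x) = -2*sin(x/2 + pi/4) + atan(2*x)/4 - 1

Recover the given G'(x) by differentiating a candidate G(x); any mismatch rules it out.
A general antiderivative is -2*sin(x/2 + pi/4) + atan(2*x)/4 + C.
The condition gives C = -1 - atan(4)/4 - 2*cos(pi/4 + 1) - (-atan(4)/4 - 2*cos(pi/4 + 1)) = -1.
So G(x) = -2*sin(x/2 + pi/4) + atan(2*x)/4 - 1.
Check: d/dx[-2*sin(x/2 + pi/4) + atan(2*x)/4 - 1] = (-8*x**2*cos(x/2 + pi/4) - 2*cos(x/2 + pi/4) + 1)/(8*x**2 + 2), which equals G'(x).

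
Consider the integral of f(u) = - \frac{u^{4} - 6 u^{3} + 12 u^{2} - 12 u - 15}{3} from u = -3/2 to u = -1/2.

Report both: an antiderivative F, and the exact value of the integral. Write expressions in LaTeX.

A candidate is checked by its d/du: the result must match f(u).
F(u) = - \frac{u \left(2 u^{4} - 15 u^{3} + 40 u^{2} - 60 u - 150\right)}{30} is an antiderivative of f.
Check: d/du[- \frac{u \left(2 u^{4} - 15 u^{3} + 40 u^{2} - 60 u - 150\right)}{30}] = - \frac{u^{4}}{3} + 2 u^{3} - 4 u^{2} + 4 u + 5, which equals f(u).
F(-1/2) = - \frac{9}{5}; F(-3/2) = \frac{363}{80}.
Integral = F(-1/2) - F(-3/2) = - \frac{507}{80}.

Antiderivative: F(u) = - \frac{u \left(2 u^{4} - 15 u^{3} + 40 u^{2} - 60 u - 150\right)}{30}; value = - \frac{507}{80}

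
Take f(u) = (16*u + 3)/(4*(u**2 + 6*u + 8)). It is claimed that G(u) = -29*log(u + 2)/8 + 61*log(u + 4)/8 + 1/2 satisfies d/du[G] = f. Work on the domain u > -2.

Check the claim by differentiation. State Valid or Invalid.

Valid - differentiating G returns exactly f.

d/du[G] = (16*u + 3)/(4*u**2 + 24*u + 32)
This equals f(u) exactly, so the claim holds.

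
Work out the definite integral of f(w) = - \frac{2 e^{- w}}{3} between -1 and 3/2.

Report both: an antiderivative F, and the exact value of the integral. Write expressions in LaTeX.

An antiderivative F(w) passes only if d/dw[F] lands on f(w) exactly.
F(w) = \frac{2 e^{- w}}{3} is an antiderivative of f.
Check: d/dw[\frac{2 e^{- w}}{3}] = - \frac{2 e^{- w}}{3} = f(w).
F(3/2) = \frac{2}{3 e^{\frac{3}{2}}}; F(-1) = \frac{2 e}{3}.
Integral = F(3/2) - F(-1) = - \frac{2 e}{3} + \frac{2}{3 e^{\frac{3}{2}}}.

Antiderivative: F(w) = \frac{2 e^{- w}}{3}; value = - \frac{2 e}{3} + \frac{2}{3 e^{\frac{3}{2}}}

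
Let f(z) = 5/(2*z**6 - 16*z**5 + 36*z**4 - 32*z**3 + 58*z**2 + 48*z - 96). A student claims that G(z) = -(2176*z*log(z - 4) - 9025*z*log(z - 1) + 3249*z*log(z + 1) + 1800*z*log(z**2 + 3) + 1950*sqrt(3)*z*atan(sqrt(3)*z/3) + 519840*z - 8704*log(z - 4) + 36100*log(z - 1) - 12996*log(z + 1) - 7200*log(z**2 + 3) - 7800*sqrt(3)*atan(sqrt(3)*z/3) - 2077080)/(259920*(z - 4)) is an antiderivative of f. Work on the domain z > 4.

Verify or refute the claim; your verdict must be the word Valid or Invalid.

Valid - differentiating G returns exactly f.

d/dz[G] = 5/(2*z**6 - 16*z**5 + 36*z**4 - 32*z**3 + 58*z**2 + 48*z - 96)
This equals f(z) exactly, so the claim holds.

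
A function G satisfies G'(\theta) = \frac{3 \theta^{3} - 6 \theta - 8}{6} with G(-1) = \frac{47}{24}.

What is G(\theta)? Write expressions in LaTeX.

Recover the given G'(\theta) by differentiating a candidate G(\theta); any mismatch rules it out.
A general antiderivative is \frac{\theta^{4}}{8} - \frac{\theta^{2}}{2} - \frac{4 \theta}{3} + C.
The condition gives C = \frac{47}{24} - (\frac{23}{24}) = 1.
So G(\theta) = \frac{3 \theta^{4} - 12 \theta^{2} - 32 \theta + 24}{24}.
Check: d/d\theta[\frac{3 \theta^{4} - 12 \theta^{2} - 32 \theta + 24}{24}] = \frac{\theta^{3}}{2} - \theta - \frac{4}{3}, which equals G'(\theta).

G(\theta) = \frac{3 \theta^{4} - 12 \theta^{2} - 32 \theta + 24}{24}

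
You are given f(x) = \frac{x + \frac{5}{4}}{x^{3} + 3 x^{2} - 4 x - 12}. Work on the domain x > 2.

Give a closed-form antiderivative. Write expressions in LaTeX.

An antiderivative is F(x) = \frac{13 \log{\left(x - 2 \right)} + 15 \log{\left(x + 2 \right)} - 28 \log{\left(x + 3 \right)}}{80}.

The denominator factors as 4 \left(x - 2\right) \left(x + 2\right) \left(x + 3\right); partial fractions split f into directly integrable pieces: - \frac{7}{20 \left(x + 3\right)} + \frac{3}{16 \left(x + 2\right)} + \frac{13}{80 \left(x - 2\right)}.
Check: d/dx[\frac{13 \log{\left(x - 2 \right)} + 15 \log{\left(x + 2 \right)} - 28 \log{\left(x + 3 \right)}}{80}] = \frac{4 x + 5}{4 x^{3} + 12 x^{2} - 16 x - 48}, which equals f(x).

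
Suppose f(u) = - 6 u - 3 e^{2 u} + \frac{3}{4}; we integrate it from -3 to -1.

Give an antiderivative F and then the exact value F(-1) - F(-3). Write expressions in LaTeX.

Antiderivative: F(u) = - 3 u^{2} + \frac{3 u}{4} - \frac{3 e^{2 u}}{2}; value = - \frac{3}{2 e^{2}} + \frac{3}{2 e^{6}} + \frac{51}{2}

The integrand splits into summands that can be handled one at a time.
F(u) = - 3 u^{2} + \frac{3 u}{4} - \frac{3 e^{2 u}}{2} is an antiderivative of f.
Check: d/du[- 3 u^{2} + \frac{3 u}{4} - \frac{3 e^{2 u}}{2}] = - 6 u - 3 e^{2 u} + \frac{3}{4} = f(u).
F(-1) = - \frac{15}{4} - \frac{3}{2 e^{2}}; F(-3) = - \frac{117}{4} - \frac{3}{2 e^{6}}.
Integral = F(-1) - F(-3) = - \frac{3}{2 e^{2}} + \frac{3}{2 e^{6}} + \frac{51}{2}.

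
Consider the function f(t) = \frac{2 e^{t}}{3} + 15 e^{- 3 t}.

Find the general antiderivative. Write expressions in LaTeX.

Integrate term by term and add the pieces.
Check: d/dt[\frac{\left(2 e^{4 t} - 15\right) e^{- 3 t}}{3}] = \frac{\left(2 e^{4 t} + 45\right) e^{- 3 t}}{3}, which equals f(t).

F(t) = \frac{\left(2 e^{4 t} - 15\right) e^{- 3 t}}{3} + C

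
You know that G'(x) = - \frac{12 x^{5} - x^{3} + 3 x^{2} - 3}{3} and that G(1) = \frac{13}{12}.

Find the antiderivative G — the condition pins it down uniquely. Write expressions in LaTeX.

G(x) = - \frac{2 x^{6}}{3} + \frac{x^{4}}{12} - \frac{x^{3}}{3} + x + 1

Whatever form G(x) takes, its d/dx must return the stated G'(x).
A general antiderivative is - \frac{2 x^{6}}{3} + \frac{x^{4}}{12} - \frac{x^{3}}{3} + x + C.
The condition gives C = \frac{13}{12} - (\frac{1}{12}) = 1.
So G(x) = - \frac{2 x^{6}}{3} + \frac{x^{4}}{12} - \frac{x^{3}}{3} + x + 1.
Check: d/dx[- \frac{2 x^{6}}{3} + \frac{x^{4}}{12} - \frac{x^{3}}{3} + x + 1] = - 4 x^{5} + \frac{x^{3}}{3} - x^{2} + 1, which equals G'(x).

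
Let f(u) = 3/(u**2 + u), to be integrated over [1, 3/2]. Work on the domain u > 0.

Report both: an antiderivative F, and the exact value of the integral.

The denominator factors as u*(u + 1); partial fractions split f into directly integrable pieces: -3/(u + 1) + 3/u.
F(u) = 3*(log(u) - log(u + 1)) is an antiderivative of f.
Check: d/du[3*(log(u) - log(u + 1))] = 3/(u**2 + u) = f(u).
F(3/2) = -3*log(5/2) + 3*log(3/2); F(1) = -3*log(2).
Integral = F(3/2) - F(1) = -3*log(5/2) + 3*log(3/2) + 3*log(2).

Antiderivative: F(u) = 3*(log(u) - log(u + 1)); value = -3*log(5/2) + 3*log(3/2) + 3*log(2)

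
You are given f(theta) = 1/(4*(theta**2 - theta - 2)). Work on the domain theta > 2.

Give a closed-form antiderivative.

The denominator factors as 4*(theta - 2)*(theta + 1); partial fractions split f into directly integrable pieces: -1/(12*(theta + 1)) + 1/(12*(theta - 2)).
Check: d/dtheta[log(theta - 2)/12 - log(theta + 1)/12] = 1/(4*theta**2 - 4*theta - 8), which equals f(theta).

An antiderivative is F(theta) = log(theta - 2)/12 - log(theta + 1)/12.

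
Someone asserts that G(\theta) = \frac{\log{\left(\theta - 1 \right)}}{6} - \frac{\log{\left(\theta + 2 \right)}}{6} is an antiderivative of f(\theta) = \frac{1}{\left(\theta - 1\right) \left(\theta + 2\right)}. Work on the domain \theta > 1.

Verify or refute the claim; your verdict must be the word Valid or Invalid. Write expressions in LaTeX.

Invalid: d/d\theta[G] - f = - \frac{1}{2 \theta^{2} + 2 \theta - 4}, which is not 0.

d/d\theta[G] = \frac{1}{2 \theta^{2} + 2 \theta - 4}
d/d\theta[G] - f(\theta) = - \frac{1}{2 \theta^{2} + 2 \theta - 4} != 0.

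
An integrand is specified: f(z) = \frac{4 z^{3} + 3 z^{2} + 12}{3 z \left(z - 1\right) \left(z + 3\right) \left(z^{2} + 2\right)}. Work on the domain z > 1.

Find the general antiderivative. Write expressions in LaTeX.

F(z) = - \frac{2 \log{\left(z \right)}}{3} + \frac{19 \log{\left(z - 1 \right)}}{36} - \frac{23 \log{\left(z + 3 \right)}}{132} + \frac{31 \log{\left(z^{2} + 2 \right)}}{198} + \frac{14 \sqrt{2} \operatorname{atan}{\left(\frac{\sqrt{2} z}{2} \right)}}{99} + C

Factor the denominator (3 z \left(z - 1\right) \left(z + 3\right) \left(z^{2} + 2\right)) and decompose: f = \frac{31 z + 28}{99 \left(z^{2} + 2\right)} - \frac{23}{132 \left(z + 3\right)} + \frac{19}{36 \left(z - 1\right)} - \frac{2}{3 z}; each piece integrates to a log, atan, or power term.
Check: d/dz[- \frac{2 \log{\left(z \right)}}{3} + \frac{19 \log{\left(z - 1 \right)}}{36} - \frac{23 \log{\left(z + 3 \right)}}{132} + \frac{31 \log{\left(z^{2} + 2 \right)}}{198} + \frac{14 \sqrt{2} \operatorname{atan}{\left(\frac{\sqrt{2} z}{2} \right)}}{99}] = \frac{4 z^{3} + 3 z^{2} + 12}{3 z^{5} + 6 z^{4} - 3 z^{3} + 12 z^{2} - 18 z}, which equals f(z).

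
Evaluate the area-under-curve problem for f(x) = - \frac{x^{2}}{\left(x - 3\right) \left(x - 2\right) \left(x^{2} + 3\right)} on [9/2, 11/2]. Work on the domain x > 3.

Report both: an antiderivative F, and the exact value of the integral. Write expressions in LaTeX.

Antiderivative: F(x) = \frac{- 42 \log{\left(x - 3 \right)} + 32 \log{\left(x - 2 \right)} + 5 \log{\left(x^{2} + 3 \right)} + 2 \sqrt{3} \operatorname{atan}{\left(\frac{\sqrt{3} x}{3} \right)}}{56}; value = - \frac{37 \log{\left(\frac{5}{2} \right)}}{28} - \frac{5 \log{\left(\frac{93}{4} \right)}}{56} - \frac{\sqrt{3} \operatorname{atan}{\left(\frac{3 \sqrt{3}}{2} \right)}}{28} + \frac{\sqrt{3} \operatorname{atan}{\left(\frac{11 \sqrt{3}}{6} \right)}}{28} + \frac{3 \log{\left(\frac{3}{2} \right)}}{4} + \frac{5 \log{\left(\frac{133}{4} \right)}}{56} + \frac{4 \log{\left(\frac{7}{2} \right)}}{7}

Factor the denominator (\left(x - 3\right) \left(x - 2\right) \left(x^{2} + 3\right)) and decompose: f = \frac{5 x + 3}{28 \left(x^{2} + 3\right)} + \frac{4}{7 \left(x - 2\right)} - \frac{3}{4 \left(x - 3\right)}; each piece integrates to a log, atan, or power term.
F(x) = \frac{- 42 \log{\left(x - 3 \right)} + 32 \log{\left(x - 2 \right)} + 5 \log{\left(x^{2} + 3 \right)} + 2 \sqrt{3} \operatorname{atan}{\left(\frac{\sqrt{3} x}{3} \right)}}{56} is an antiderivative of f.
Check: d/dx[\frac{- 42 \log{\left(x - 3 \right)} + 32 \log{\left(x - 2 \right)} + 5 \log{\left(x^{2} + 3 \right)} + 2 \sqrt{3} \operatorname{atan}{\left(\frac{\sqrt{3} x}{3} \right)}}{56}] = - \frac{x^{2}}{x^{4} - 5 x^{3} + 9 x^{2} - 15 x + 18}, which equals f(x).
F(11/2) = - \frac{3 \log{\left(\frac{5}{2} \right)}}{4} + \frac{\sqrt{3} \operatorname{atan}{\left(\frac{11 \sqrt{3}}{6} \right)}}{28} + \frac{5 \log{\left(\frac{133}{4} \right)}}{56} + \frac{4 \log{\left(\frac{7}{2} \right)}}{7}; F(9/2) = - \frac{3 \log{\left(\frac{3}{2} \right)}}{4} + \frac{\sqrt{3} \operatorname{atan}{\left(\frac{3 \sqrt{3}}{2} \right)}}{28} + \frac{5 \log{\left(\frac{93}{4} \right)}}{56} + \frac{4 \log{\left(\frac{5}{2} \right)}}{7}.
Integral = F(11/2) - F(9/2) = - \frac{37 \log{\left(\frac{5}{2} \right)}}{28} - \frac{5 \log{\left(\frac{93}{4} \right)}}{56} - \frac{\sqrt{3} \operatorname{atan}{\left(\frac{3 \sqrt{3}}{2} \right)}}{28} + \frac{\sqrt{3} \operatorname{atan}{\left(\frac{11 \sqrt{3}}{6} \right)}}{28} + \frac{3 \log{\left(\frac{3}{2} \right)}}{4} + \frac{5 \log{\left(\frac{133}{4} \right)}}{56} + \frac{4 \log{\left(\frac{7}{2} \right)}}{7}.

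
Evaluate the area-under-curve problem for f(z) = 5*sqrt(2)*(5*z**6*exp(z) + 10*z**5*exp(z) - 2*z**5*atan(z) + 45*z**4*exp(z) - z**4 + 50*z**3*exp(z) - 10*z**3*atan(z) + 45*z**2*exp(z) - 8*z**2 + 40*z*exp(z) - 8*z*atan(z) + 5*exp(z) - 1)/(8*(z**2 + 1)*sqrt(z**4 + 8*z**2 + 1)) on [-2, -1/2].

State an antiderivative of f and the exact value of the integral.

f has the shape u'v + uv' for u = -5*sqrt(z**4/2 + 4*z**2 + 1/2)/2 and v = -5*exp(z)/2 + atan(z)/2 — it is the derivative of the product u*v.
F(z) = -5*sqrt(2)*(-5*exp(z) + atan(z))*sqrt(z**4 + 8*z**2 + 1)/8 is an antiderivative of f.
Check: d/dz[-5*sqrt(2)*(-5*exp(z) + atan(z))*sqrt(z**4 + 8*z**2 + 1)/8] = (25*sqrt(2)*z**6*exp(z) + 50*sqrt(2)*z**5*exp(z) - 10*sqrt(2)*z**5*atan(z) + 225*sqrt(2)*z**4*exp(z) - 5*sqrt(2)*z**4 + 250*sqrt(2)*z**3*exp(z) - 50*sqrt(2)*z**3*atan(z) + 225*sqrt(2)*z**2*exp(z) - 40*sqrt(2)*z**2 + 200*sqrt(2)*z*exp(z) - 40*sqrt(2)*z*atan(z) + 25*sqrt(2)*exp(z) - 5*sqrt(2))/(8*z**2*sqrt(z**4 + 8*z**2 + 1) + 8*sqrt(z**4 + 8*z**2 + 1)), which equals f(z).
F(-1/2) = 35*sqrt(2)*atan(1/2)/32 + 175*sqrt(2)*exp(-1/2)/32; F(-2) = 175*sqrt(2)*exp(-2)/8 + 35*sqrt(2)*atan(2)/8.
Integral = F(-1/2) - F(-2) = -35*sqrt(2)*atan(2)/8 - 175*sqrt(2)*exp(-2)/8 + 35*sqrt(2)*atan(1/2)/32 + 175*sqrt(2)*exp(-1/2)/32.

Antiderivative: F(z) = -5*sqrt(2)*(-5*exp(z) + atan(z))*sqrt(z**4 + 8*z**2 + 1)/8; value = -35*sqrt(2)*atan(2)/8 - 175*sqrt(2)*exp(-2)/8 + 35*sqrt(2)*atan(1/2)/32 + 175*sqrt(2)*exp(-1/2)/32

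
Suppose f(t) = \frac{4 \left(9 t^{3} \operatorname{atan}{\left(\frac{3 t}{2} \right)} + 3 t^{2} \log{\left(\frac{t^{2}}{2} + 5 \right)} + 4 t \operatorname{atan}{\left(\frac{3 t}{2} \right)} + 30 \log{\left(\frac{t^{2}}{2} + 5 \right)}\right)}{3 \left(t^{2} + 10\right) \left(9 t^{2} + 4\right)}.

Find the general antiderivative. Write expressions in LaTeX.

F(t) = \frac{2 \log{\left(\frac{t^{2}}{2} + 5 \right)} \operatorname{atan}{\left(\frac{3 t}{2} \right)}}{3} + C

Recognize the product-rule pattern: f = u'v + uv' with u = \frac{2 \operatorname{atan}{\left(\frac{3 t}{2} \right)}}{3}, v = \log{\left(\frac{t^{2}}{2} + 5 \right)}, so integration by parts undoes it.
Check: d/dt[\frac{2 \log{\left(\frac{t^{2}}{2} + 5 \right)} \operatorname{atan}{\left(\frac{3 t}{2} \right)}}{3}] = \frac{36 t^{3} \operatorname{atan}{\left(\frac{3 t}{2} \right)} + 12 t^{2} \log{\left(\frac{t^{2}}{2} + 5 \right)} + 16 t \operatorname{atan}{\left(\frac{3 t}{2} \right)} + 120 \log{\left(\frac{t^{2}}{2} + 5 \right)}}{27 t^{4} + 282 t^{2} + 120}, which equals f(t).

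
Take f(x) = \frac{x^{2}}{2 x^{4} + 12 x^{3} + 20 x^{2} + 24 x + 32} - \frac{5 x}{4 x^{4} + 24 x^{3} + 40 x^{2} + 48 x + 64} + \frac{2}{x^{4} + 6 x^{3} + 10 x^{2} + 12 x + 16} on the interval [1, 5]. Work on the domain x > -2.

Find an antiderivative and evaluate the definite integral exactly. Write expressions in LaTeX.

Factor the denominator (4 \left(x + 2\right) \left(x + 4\right) \left(x^{2} + 2\right)) and decompose: f = - \frac{3 x + 2}{24 \left(x^{2} + 2\right)} - \frac{5}{12 \left(x + 4\right)} + \frac{13}{24 \left(x + 2\right)}; each piece integrates to a log, atan, or power term.
F(x) = - \frac{- 26 \log{\left(x + 2 \right)} + 20 \log{\left(x + 4 \right)} + 3 \log{\left(x^{2} + 2 \right)} + 2 \sqrt{2} \operatorname{atan}{\left(\frac{\sqrt{2} x}{2} \right)}}{48} is an antiderivative of f.
Check: d/dx[- \frac{- 26 \log{\left(x + 2 \right)} + 20 \log{\left(x + 4 \right)} + 3 \log{\left(x^{2} + 2 \right)} + 2 \sqrt{2} \operatorname{atan}{\left(\frac{\sqrt{2} x}{2} \right)}}{48}] = \frac{2 x^{2} - 5 x + 8}{4 x^{4} + 24 x^{3} + 40 x^{2} + 48 x + 64}, which equals f(x).
F(5) = - \frac{5 \log{\left(9 \right)}}{12} - \frac{\log{\left(27 \right)}}{16} - \frac{\sqrt{2} \operatorname{atan}{\left(\frac{5 \sqrt{2}}{2} \right)}}{24} + \frac{13 \log{\left(7 \right)}}{24}; F(1) = - \frac{5 \log{\left(5 \right)}}{12} - \frac{\sqrt{2} \operatorname{atan}{\left(\frac{\sqrt{2}}{2} \right)}}{24} + \frac{23 \log{\left(3 \right)}}{48}.
Integral = F(5) - F(1) = - \frac{5 \log{\left(9 \right)}}{12} - \frac{23 \log{\left(3 \right)}}{48} - \frac{\log{\left(27 \right)}}{16} - \frac{\sqrt{2} \operatorname{atan}{\left(\frac{5 \sqrt{2}}{2} \right)}}{24} + \frac{\sqrt{2} \operatorname{atan}{\left(\frac{\sqrt{2}}{2} \right)}}{24} + \frac{5 \log{\left(5 \right)}}{12} + \frac{13 \log{\left(7 \right)}}{24}.

Antiderivative: F(x) = - \frac{- 26 \log{\left(x + 2 \right)} + 20 \log{\left(x + 4 \right)} + 3 \log{\left(x^{2} + 2 \right)} + 2 \sqrt{2} \operatorname{atan}{\left(\frac{\sqrt{2} x}{2} \right)}}{48}; value = - \frac{5 \log{\left(9 \right)}}{12} - \frac{23 \log{\left(3 \right)}}{48} - \frac{\log{\left(27 \right)}}{16} - \frac{\sqrt{2} \operatorname{atan}{\left(\frac{5 \sqrt{2}}{2} \right)}}{24} + \frac{\sqrt{2} \operatorname{atan}{\left(\frac{\sqrt{2}}{2} \right)}}{24} + \frac{5 \log{\left(5 \right)}}{12} + \frac{13 \log{\left(7 \right)}}{24}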